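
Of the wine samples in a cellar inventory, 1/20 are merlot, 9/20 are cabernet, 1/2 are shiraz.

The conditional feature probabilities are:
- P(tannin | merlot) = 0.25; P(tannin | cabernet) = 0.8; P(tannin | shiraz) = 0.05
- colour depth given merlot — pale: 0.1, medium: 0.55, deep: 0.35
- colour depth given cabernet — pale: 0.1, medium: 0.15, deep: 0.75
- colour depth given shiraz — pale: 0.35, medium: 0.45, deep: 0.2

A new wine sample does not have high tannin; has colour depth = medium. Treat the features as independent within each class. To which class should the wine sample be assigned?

merlot: 0.05 × (1−0.25) × 0.55 = 0.020625
cabernet: 0.45 × (1−0.8) × 0.15 = 0.0135
shiraz: 0.5 × (1−0.05) × 0.45 = 0.21375
Highest score → shiraz.

shiraz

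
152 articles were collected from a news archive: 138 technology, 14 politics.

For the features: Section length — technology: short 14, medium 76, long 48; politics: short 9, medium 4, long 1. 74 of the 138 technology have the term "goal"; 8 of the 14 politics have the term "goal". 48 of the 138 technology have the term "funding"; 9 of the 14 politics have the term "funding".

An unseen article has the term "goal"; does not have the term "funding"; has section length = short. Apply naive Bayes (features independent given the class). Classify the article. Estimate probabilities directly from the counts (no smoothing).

technology

technology: (138/152) × (14/138) × (74/138) × (90/138) ≈ 0.0322107
politics: (14/152) × (9/14) × (8/14) × (5/14) ≈ 0.0120838
Highest score → technology.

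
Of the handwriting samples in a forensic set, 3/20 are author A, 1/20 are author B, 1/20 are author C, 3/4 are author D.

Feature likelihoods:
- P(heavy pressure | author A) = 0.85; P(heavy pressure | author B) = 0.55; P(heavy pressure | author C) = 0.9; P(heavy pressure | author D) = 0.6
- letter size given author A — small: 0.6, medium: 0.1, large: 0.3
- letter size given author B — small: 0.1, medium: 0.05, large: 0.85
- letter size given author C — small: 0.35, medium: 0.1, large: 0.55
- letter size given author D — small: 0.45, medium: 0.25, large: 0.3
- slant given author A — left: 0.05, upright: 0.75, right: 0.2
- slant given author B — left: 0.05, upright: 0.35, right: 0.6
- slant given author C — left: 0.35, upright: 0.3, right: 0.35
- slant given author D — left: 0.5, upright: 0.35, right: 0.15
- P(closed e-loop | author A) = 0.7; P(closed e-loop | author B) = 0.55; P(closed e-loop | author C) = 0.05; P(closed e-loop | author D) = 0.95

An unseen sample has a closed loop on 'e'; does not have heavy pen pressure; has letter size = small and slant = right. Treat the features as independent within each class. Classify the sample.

author A: 0.15 × (1−0.85) × 0.6 × 0.2 × 0.7 = 0.00189
author B: 0.05 × (1−0.55) × 0.1 × 0.6 × 0.55 = 0.0007425
author C: 0.05 × (1−0.9) × 0.35 × 0.35 × 0.05 = 0.000030625
author D: 0.75 × (1−0.6) × 0.45 × 0.15 × 0.95 = 0.0192375
Highest score → author D.

author D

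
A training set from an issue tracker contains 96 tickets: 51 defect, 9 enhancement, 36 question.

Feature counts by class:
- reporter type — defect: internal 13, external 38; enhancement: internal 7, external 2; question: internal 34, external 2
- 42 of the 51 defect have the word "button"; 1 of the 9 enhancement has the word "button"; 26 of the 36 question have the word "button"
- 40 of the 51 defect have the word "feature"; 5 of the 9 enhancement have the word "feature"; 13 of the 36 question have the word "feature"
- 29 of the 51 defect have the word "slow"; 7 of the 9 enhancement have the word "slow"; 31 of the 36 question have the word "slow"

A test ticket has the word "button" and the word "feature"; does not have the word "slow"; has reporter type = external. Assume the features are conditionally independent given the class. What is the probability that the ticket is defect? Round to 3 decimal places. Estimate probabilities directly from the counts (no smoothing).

defect: (51/96) × (38/51) × (42/51) × (40/51) × (22/51) ≈ 0.110289
enhancement: (9/96) × (2/9) × (1/9) × (5/9) × (2/9) ≈ 0.00028578
question: (36/96) × (2/36) × (26/36) × (13/36) × (5/36) ≈ 0.000754637
P(defect | x) = 0.110289 / 0.111329417 ≈ 0.991

0.991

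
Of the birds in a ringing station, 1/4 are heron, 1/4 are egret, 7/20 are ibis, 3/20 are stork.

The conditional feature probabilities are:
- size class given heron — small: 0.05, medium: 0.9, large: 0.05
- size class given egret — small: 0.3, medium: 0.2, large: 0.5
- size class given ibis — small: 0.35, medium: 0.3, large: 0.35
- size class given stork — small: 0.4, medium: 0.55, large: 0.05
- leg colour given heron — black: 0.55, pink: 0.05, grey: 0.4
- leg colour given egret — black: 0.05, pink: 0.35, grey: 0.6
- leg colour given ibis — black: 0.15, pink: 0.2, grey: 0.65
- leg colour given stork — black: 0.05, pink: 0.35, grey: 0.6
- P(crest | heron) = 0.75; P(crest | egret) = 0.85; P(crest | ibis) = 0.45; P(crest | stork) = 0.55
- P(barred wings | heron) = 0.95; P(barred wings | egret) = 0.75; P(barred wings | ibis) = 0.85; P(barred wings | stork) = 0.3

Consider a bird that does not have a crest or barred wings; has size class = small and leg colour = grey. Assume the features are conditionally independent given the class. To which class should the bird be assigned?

stork

heron: 0.25 × 0.05 × 0.4 × (1−0.75) × (1−0.95) = 0.0000625
egret: 0.25 × 0.3 × 0.6 × (1−0.85) × (1−0.75) = 0.0016875
ibis: 0.35 × 0.35 × 0.65 × (1−0.45) × (1−0.85) = 0.0065690625
stork: 0.15 × 0.4 × 0.6 × (1−0.55) × (1−0.3) = 0.01134
Highest score → stork.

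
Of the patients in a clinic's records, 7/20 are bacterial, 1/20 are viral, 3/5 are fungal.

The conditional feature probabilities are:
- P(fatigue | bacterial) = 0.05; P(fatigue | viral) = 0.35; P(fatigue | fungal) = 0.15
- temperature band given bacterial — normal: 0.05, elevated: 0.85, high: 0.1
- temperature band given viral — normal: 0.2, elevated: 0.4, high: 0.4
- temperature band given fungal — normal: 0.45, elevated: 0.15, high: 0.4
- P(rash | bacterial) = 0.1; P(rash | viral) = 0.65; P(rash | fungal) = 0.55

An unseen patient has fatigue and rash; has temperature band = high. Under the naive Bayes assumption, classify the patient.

bacterial: 0.35 × 0.05 × 0.1 × 0.1 = 0.000175
viral: 0.05 × 0.35 × 0.4 × 0.65 = 0.00455
fungal: 0.6 × 0.15 × 0.4 × 0.55 = 0.0198
Highest score → fungal.

fungal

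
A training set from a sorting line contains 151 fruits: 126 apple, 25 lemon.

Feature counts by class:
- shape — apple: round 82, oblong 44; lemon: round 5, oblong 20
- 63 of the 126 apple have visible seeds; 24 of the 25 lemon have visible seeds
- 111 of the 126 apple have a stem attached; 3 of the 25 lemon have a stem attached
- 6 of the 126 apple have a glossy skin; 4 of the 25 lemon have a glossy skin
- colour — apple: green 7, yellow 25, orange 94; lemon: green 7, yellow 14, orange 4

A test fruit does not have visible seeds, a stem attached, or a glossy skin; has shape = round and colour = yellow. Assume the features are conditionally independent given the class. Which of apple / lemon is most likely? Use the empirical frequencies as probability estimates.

apple: (126/151) × (82/126) × (63/126) × (15/126) × (120/126) × (25/126) ≈ 0.00610812
lemon: (25/151) × (5/25) × (1/25) × (22/25) × (21/25) × (14/25) ≈ 0.000548281
Highest score → apple.

apple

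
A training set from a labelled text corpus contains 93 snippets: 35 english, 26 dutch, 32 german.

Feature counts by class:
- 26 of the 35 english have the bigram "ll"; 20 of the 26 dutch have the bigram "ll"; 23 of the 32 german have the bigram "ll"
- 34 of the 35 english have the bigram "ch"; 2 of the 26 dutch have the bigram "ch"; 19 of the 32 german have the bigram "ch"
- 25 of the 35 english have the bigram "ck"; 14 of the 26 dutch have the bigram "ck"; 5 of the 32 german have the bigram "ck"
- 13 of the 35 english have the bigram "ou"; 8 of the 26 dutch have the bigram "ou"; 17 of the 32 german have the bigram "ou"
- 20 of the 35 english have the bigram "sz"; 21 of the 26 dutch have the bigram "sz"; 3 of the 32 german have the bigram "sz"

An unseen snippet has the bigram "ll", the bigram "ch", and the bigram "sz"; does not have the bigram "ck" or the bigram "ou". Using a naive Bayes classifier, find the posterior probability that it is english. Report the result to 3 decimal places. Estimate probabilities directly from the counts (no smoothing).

0.742

english: (35/93) × (26/35) × (34/35) × (10/35) × (22/35) × (20/35) ≈ 0.0278708
dutch: (26/93) × (20/26) × (2/26) × (12/26) × (18/26) × (21/26) ≈ 0.0042693
german: (32/93) × (23/32) × (19/32) × (27/32) × (15/32) × (3/32) ≈ 0.00544471
P(english | x) = 0.0278708 / 0.03758481 ≈ 0.742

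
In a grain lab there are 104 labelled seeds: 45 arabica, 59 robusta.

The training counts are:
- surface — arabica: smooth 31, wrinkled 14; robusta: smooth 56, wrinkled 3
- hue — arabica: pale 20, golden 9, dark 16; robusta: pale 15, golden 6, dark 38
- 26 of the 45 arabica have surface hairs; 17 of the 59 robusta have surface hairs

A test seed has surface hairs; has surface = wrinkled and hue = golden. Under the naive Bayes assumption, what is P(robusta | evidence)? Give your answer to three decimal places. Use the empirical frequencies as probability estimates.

0.052

arabica: (45/104) × (14/45) × (9/45) × (26/45) ≈ 0.0155556
robusta: (59/104) × (3/59) × (6/59) × (17/59) ≈ 0.000845248
P(robusta | x) = 0.000845248 / 0.016400848 ≈ 0.052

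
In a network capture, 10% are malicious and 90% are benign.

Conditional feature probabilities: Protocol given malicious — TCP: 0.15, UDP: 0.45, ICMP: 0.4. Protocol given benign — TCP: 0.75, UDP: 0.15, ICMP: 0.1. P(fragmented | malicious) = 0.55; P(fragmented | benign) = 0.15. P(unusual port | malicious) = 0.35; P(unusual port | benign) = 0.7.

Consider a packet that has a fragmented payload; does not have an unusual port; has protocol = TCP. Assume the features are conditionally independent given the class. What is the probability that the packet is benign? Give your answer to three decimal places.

0.850

malicious: 0.1 × 0.15 × 0.55 × (1−0.35) = 0.0053625
benign: 0.9 × 0.75 × 0.15 × (1−0.7) = 0.030375
P(benign | x) = 0.030375 / 0.0357375 ≈ 0.850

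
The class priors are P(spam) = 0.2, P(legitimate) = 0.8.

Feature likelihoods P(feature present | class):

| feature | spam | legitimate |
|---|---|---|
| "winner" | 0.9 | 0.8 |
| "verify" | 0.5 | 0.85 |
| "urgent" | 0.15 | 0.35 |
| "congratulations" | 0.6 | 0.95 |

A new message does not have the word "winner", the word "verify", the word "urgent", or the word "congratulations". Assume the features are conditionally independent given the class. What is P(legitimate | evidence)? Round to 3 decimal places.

spam: 0.2 × (1−0.9) × (1−0.5) × (1−0.15) × (1−0.6) = 0.0034
legitimate: 0.8 × (1−0.8) × (1−0.85) × (1−0.35) × (1−0.95) = 0.00078
P(legitimate | x) = 0.00078 / 0.00418 ≈ 0.187

0.187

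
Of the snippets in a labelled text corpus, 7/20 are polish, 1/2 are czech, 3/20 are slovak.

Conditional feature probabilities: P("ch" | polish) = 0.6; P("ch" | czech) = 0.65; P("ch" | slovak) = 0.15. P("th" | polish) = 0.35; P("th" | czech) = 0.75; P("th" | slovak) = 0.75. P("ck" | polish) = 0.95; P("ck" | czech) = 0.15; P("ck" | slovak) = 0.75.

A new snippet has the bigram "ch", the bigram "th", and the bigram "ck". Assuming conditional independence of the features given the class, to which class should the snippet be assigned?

polish: 0.35 × 0.6 × 0.35 × 0.95 = 0.069825
czech: 0.5 × 0.65 × 0.75 × 0.15 = 0.0365625
slovak: 0.15 × 0.15 × 0.75 × 0.75 = 0.01265625
Highest score → polish.

polish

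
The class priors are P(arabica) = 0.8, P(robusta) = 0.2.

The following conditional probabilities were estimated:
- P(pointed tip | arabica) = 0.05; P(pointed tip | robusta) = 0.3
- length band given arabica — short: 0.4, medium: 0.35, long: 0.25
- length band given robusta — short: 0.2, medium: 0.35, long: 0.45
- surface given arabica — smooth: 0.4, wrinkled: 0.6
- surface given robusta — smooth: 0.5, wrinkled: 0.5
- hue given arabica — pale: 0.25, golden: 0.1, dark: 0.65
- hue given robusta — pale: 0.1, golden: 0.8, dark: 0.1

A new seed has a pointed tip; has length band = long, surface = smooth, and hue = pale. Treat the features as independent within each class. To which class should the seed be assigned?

arabica: 0.8 × 0.05 × 0.25 × 0.4 × 0.25 = 0.001
robusta: 0.2 × 0.3 × 0.45 × 0.5 × 0.1 = 0.00135
Highest score → robusta.

robusta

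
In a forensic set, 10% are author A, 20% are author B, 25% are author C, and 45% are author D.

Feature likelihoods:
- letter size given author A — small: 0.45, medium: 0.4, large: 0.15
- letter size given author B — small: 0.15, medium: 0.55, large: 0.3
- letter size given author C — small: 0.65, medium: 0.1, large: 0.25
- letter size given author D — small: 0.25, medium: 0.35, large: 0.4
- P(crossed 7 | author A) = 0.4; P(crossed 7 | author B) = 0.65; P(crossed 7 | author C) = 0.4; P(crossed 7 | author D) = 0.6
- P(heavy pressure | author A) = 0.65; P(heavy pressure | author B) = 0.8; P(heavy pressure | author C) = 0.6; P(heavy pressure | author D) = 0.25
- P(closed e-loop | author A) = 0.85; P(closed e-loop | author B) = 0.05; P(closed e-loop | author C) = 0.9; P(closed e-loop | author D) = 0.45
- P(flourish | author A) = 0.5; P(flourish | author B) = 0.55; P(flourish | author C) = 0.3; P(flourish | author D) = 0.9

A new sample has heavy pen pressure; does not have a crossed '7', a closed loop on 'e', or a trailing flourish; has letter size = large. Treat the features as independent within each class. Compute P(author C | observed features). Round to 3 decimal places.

author A: 0.1 × 0.15 × (1−0.4) × 0.65 × (1−0.85) × (1−0.5) = 0.00043875
author B: 0.2 × 0.3 × (1−0.65) × 0.8 × (1−0.05) × (1−0.55) = 0.007182
author C: 0.25 × 0.25 × (1−0.4) × 0.6 × (1−0.9) × (1−0.3) = 0.001575
author D: 0.45 × 0.4 × (1−0.6) × 0.25 × (1−0.45) × (1−0.9) = 0.00099
P(author C | x) = 0.001575 / 0.01018575 ≈ 0.155

0.155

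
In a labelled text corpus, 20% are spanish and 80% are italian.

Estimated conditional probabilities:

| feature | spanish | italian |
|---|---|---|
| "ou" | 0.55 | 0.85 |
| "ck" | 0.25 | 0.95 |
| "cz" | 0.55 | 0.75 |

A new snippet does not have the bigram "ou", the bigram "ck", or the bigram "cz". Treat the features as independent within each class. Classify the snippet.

spanish

spanish: 0.2 × (1−0.55) × (1−0.25) × (1−0.55) = 0.030375
italian: 0.8 × (1−0.85) × (1−0.95) × (1−0.75) = 0.0015
Highest score → spanish.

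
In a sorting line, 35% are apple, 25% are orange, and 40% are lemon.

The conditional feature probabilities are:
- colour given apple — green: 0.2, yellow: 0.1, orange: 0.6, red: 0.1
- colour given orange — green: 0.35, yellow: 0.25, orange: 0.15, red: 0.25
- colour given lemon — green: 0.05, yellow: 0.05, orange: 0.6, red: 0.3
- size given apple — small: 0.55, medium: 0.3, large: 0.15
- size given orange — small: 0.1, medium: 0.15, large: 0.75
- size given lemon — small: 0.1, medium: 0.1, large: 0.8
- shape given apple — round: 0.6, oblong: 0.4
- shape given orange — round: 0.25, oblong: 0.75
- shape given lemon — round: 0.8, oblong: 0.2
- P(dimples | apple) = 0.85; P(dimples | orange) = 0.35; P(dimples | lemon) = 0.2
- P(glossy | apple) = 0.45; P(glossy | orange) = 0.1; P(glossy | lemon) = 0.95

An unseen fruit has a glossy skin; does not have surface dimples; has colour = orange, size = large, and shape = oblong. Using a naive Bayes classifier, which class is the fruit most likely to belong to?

lemon

apple: 0.35 × 0.6 × 0.15 × 0.4 × (1−0.85) × 0.45 = 0.0008505
orange: 0.25 × 0.15 × 0.75 × 0.75 × (1−0.35) × 0.1 = 0.00137109375
lemon: 0.4 × 0.6 × 0.8 × 0.2 × (1−0.2) × 0.95 = 0.029184
Highest score → lemon.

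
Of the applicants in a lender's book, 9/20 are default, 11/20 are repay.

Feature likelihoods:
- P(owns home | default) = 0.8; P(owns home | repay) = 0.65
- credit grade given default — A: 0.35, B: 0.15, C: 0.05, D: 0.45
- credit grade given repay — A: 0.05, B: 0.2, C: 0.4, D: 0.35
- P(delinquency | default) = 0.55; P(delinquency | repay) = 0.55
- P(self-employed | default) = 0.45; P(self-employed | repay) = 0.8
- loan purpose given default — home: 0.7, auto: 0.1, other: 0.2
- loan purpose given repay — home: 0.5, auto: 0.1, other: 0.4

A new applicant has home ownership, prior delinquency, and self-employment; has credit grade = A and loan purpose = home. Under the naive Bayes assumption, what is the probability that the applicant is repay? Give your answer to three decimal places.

default: 0.45 × 0.8 × 0.35 × 0.55 × 0.45 × 0.7 = 0.0218295
repay: 0.55 × 0.65 × 0.05 × 0.55 × 0.8 × 0.5 = 0.0039325
P(repay | x) = 0.0039325 / 0.025762 ≈ 0.153

0.153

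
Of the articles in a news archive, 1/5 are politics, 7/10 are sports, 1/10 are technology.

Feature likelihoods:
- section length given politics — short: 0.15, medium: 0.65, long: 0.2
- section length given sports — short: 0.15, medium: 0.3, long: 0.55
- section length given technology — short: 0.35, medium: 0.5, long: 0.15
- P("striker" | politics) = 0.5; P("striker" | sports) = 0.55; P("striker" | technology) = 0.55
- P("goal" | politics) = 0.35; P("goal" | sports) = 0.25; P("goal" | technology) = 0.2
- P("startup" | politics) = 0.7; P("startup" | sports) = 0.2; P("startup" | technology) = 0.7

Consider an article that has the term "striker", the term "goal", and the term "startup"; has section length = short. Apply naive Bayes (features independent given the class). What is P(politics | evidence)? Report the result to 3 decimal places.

politics: 0.2 × 0.15 × 0.5 × 0.35 × 0.7 = 0.003675
sports: 0.7 × 0.15 × 0.55 × 0.25 × 0.2 = 0.0028875
technology: 0.1 × 0.35 × 0.55 × 0.2 × 0.7 = 0.002695
P(politics | x) = 0.003675 / 0.0092575 ≈ 0.397

0.397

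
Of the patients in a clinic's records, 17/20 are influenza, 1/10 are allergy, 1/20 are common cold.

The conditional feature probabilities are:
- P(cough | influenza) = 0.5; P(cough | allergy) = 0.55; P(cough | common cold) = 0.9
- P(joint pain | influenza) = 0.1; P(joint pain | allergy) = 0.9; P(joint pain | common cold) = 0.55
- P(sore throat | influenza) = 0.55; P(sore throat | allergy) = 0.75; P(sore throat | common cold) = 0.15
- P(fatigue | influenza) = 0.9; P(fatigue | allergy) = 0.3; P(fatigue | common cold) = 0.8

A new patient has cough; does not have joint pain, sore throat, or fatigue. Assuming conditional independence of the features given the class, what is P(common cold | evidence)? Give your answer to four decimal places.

0.1592

influenza: 0.85 × 0.5 × (1−0.1) × (1−0.55) × (1−0.9) = 0.0172125
allergy: 0.1 × 0.55 × (1−0.9) × (1−0.75) × (1−0.3) = 0.0009625
common cold: 0.05 × 0.9 × (1−0.55) × (1−0.15) × (1−0.8) = 0.0034425
P(common cold | x) = 0.0034425 / 0.0216175 ≈ 0.1592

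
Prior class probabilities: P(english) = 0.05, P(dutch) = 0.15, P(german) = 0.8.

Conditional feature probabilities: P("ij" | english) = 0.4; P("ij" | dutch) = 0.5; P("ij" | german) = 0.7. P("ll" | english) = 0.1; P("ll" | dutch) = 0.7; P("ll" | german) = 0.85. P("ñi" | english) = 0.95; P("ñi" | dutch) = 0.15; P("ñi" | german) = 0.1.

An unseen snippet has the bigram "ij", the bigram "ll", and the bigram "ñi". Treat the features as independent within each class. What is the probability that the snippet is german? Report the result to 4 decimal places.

english: 0.05 × 0.4 × 0.1 × 0.95 = 0.0019
dutch: 0.15 × 0.5 × 0.7 × 0.15 = 0.007875
german: 0.8 × 0.7 × 0.85 × 0.1 = 0.0476
P(german | x) = 0.0476 / 0.057375 ≈ 0.8296

0.8296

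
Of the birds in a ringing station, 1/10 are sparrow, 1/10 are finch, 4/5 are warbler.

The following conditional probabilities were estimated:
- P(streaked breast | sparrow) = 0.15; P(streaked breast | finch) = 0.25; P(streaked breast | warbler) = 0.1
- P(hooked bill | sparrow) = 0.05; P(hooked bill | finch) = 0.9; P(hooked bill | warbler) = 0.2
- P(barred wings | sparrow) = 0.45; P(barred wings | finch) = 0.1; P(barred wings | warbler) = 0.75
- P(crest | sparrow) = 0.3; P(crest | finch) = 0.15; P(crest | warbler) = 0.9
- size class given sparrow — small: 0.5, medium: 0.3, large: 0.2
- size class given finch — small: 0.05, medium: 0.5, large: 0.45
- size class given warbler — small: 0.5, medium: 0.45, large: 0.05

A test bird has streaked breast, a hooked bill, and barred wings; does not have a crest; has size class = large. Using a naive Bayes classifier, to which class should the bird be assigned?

finch

sparrow: 0.1 × 0.15 × 0.05 × 0.45 × (1−0.3) × 0.2 = 0.00004725
finch: 0.1 × 0.25 × 0.9 × 0.1 × (1−0.15) × 0.45 = 0.000860625
warbler: 0.8 × 0.1 × 0.2 × 0.75 × (1−0.9) × 0.05 = 0.00006
Highest score → finch.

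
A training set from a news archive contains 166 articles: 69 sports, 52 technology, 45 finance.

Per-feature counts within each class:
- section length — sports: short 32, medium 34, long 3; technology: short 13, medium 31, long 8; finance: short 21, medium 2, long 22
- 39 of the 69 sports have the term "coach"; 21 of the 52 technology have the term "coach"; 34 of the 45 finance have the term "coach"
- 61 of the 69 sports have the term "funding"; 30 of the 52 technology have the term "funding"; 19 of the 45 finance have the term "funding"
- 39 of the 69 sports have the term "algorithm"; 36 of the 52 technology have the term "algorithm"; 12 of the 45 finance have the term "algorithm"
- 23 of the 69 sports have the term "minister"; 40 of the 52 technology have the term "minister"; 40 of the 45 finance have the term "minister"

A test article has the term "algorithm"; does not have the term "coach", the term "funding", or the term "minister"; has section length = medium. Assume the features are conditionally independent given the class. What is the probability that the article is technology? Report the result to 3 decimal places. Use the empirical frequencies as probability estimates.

sports: (69/166) × (34/69) × (30/69) × (8/69) × (39/69) × (46/69) ≈ 0.00389052
technology: (52/166) × (31/52) × (31/52) × (22/52) × (36/52) × (12/52) ≈ 0.00752503
finance: (45/166) × (2/45) × (11/45) × (26/45) × (12/45) × (5/45) ≈ 0.0000504184
P(technology | x) = 0.00752503 / 0.0114659684 ≈ 0.656

0.656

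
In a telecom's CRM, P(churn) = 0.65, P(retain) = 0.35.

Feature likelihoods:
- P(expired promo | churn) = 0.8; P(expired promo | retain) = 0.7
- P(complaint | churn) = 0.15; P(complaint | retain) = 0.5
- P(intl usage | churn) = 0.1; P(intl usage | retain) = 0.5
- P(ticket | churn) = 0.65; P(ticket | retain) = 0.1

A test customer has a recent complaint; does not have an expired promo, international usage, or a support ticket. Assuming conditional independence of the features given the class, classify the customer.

retain

churn: 0.65 × (1−0.8) × 0.15 × (1−0.1) × (1−0.65) = 0.0061425
retain: 0.35 × (1−0.7) × 0.5 × (1−0.5) × (1−0.1) = 0.023625
Highest score → retain.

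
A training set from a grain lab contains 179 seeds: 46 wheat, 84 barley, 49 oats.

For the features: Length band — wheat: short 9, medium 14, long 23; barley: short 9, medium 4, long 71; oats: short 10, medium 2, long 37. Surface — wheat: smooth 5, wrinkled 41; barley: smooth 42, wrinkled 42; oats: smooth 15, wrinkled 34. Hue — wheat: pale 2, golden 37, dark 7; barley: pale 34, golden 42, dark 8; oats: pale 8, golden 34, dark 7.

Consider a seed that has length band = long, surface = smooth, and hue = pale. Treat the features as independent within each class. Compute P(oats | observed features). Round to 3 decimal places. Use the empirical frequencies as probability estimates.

wheat: (46/179) × (23/46) × (5/46) × (2/46) ≈ 0.000607238
barley: (84/179) × (71/84) × (42/84) × (34/84) ≈ 0.080274
oats: (49/179) × (37/49) × (15/49) × (8/49) ≈ 0.0103309
P(oats | x) = 0.0103309 / 0.091212138 ≈ 0.113

0.113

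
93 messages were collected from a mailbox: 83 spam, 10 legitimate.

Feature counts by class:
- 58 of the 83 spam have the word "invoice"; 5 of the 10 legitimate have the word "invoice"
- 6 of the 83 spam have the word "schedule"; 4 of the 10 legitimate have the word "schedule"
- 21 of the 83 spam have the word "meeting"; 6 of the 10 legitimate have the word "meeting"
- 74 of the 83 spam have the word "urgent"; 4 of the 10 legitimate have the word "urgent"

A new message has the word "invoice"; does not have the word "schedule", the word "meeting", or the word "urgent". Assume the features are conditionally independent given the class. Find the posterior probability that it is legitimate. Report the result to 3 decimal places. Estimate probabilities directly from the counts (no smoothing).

spam: (83/93) × (58/83) × (77/83) × (62/83) × (9/83) ≈ 0.0468636
legitimate: (10/93) × (5/10) × (6/10) × (4/10) × (6/10) ≈ 0.00774194
P(legitimate | x) = 0.00774194 / 0.05460554 ≈ 0.142

0.142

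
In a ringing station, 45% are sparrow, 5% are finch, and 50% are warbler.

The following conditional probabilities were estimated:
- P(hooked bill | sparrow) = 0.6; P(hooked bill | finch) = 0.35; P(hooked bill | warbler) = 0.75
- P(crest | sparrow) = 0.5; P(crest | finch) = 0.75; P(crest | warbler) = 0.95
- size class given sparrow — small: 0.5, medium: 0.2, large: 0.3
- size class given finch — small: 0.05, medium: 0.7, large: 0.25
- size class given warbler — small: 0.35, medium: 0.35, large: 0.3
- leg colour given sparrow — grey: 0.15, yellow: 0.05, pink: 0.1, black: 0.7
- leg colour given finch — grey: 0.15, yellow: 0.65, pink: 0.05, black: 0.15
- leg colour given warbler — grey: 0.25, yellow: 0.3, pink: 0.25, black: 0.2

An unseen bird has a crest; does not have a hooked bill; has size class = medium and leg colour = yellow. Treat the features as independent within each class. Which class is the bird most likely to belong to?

warbler

sparrow: 0.45 × (1−0.6) × 0.5 × 0.2 × 0.05 = 0.0009
finch: 0.05 × (1−0.35) × 0.75 × 0.7 × 0.65 = 0.011090625
warbler: 0.5 × (1−0.75) × 0.95 × 0.35 × 0.3 = 0.01246875
Highest score → warbler.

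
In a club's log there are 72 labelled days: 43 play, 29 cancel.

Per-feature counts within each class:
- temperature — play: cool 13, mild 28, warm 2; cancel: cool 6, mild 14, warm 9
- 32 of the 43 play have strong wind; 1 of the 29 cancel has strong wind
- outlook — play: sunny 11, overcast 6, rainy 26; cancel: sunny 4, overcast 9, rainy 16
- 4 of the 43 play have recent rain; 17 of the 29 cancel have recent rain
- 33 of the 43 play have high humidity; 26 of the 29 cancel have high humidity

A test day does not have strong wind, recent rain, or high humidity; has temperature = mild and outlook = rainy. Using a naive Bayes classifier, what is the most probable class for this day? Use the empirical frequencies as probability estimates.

play

play: (43/72) × (28/43) × (11/43) × (26/43) × (39/43) × (10/43) ≈ 0.0126877
cancel: (29/72) × (14/29) × (28/29) × (16/29) × (12/29) × (3/29) ≈ 0.00443388
Highest score → play.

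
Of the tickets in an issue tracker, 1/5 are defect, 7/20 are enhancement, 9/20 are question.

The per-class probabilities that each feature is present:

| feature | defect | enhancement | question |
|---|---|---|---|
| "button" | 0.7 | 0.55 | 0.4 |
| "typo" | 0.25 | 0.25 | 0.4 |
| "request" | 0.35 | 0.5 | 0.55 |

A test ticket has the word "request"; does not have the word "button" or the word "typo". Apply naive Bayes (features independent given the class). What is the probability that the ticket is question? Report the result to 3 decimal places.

defect: 0.2 × (1−0.7) × (1−0.25) × 0.35 = 0.01575
enhancement: 0.35 × (1−0.55) × (1−0.25) × 0.5 = 0.0590625
question: 0.45 × (1−0.4) × (1−0.4) × 0.55 = 0.0891
P(question | x) = 0.0891 / 0.1639125 ≈ 0.544

0.544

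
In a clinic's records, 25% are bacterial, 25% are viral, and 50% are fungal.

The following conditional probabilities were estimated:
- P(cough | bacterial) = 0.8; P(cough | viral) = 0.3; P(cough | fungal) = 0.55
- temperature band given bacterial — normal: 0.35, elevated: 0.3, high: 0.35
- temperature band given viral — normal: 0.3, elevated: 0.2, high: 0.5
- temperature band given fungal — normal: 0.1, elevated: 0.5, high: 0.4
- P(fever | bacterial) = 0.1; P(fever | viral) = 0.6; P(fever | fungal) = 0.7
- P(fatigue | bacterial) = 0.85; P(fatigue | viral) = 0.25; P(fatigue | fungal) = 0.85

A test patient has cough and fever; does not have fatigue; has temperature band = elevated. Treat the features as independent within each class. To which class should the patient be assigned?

bacterial: 0.25 × 0.8 × 0.3 × 0.1 × (1−0.85) = 0.0009
viral: 0.25 × 0.3 × 0.2 × 0.6 × (1−0.25) = 0.00675
fungal: 0.5 × 0.55 × 0.5 × 0.7 × (1−0.85) = 0.0144375
Highest score → fungal.

fungal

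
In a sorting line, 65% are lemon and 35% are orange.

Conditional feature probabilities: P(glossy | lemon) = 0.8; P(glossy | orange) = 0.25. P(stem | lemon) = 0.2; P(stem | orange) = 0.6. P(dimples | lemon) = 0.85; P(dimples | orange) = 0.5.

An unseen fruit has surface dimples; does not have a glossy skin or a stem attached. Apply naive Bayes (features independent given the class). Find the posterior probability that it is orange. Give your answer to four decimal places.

lemon: 0.65 × (1−0.8) × (1−0.2) × 0.85 = 0.0884
orange: 0.35 × (1−0.25) × (1−0.6) × 0.5 = 0.0525
P(orange | x) = 0.0525 / 0.1409 ≈ 0.3726

0.3726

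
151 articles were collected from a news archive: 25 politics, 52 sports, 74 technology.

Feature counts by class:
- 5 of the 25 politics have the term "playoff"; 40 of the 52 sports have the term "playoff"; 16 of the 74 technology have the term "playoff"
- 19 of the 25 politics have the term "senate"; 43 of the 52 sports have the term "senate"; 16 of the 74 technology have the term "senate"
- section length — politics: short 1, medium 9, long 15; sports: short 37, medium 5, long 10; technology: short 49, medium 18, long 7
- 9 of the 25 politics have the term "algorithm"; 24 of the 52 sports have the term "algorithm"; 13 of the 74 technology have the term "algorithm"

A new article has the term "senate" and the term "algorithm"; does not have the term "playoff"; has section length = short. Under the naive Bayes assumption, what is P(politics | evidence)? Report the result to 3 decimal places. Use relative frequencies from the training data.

0.044

politics: (25/151) × (20/25) × (19/25) × (1/25) × (9/25) ≈ 0.00144954
sports: (52/151) × (12/52) × (43/52) × (37/52) × (24/52) ≈ 0.0215812
technology: (74/151) × (58/74) × (16/74) × (49/74) × (13/74) ≈ 0.00966085
P(politics | x) = 0.00144954 / 0.03269159 ≈ 0.044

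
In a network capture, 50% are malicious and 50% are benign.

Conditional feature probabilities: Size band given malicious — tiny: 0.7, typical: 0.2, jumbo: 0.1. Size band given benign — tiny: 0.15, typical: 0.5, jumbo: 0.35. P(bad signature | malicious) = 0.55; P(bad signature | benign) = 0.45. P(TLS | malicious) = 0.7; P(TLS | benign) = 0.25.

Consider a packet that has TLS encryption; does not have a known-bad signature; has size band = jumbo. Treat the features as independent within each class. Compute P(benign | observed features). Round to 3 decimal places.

0.604

malicious: 0.5 × 0.1 × (1−0.55) × 0.7 = 0.01575
benign: 0.5 × 0.35 × (1−0.45) × 0.25 = 0.0240625
P(benign | x) = 0.0240625 / 0.0398125 ≈ 0.604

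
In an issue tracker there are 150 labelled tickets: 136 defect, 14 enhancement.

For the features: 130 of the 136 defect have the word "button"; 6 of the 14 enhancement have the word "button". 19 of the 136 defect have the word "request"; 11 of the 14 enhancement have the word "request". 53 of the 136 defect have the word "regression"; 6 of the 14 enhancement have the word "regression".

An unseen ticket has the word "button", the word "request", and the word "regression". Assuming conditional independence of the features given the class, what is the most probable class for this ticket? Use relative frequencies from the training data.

defect: (136/150) × (130/136) × (19/136) × (53/136) ≈ 0.047185
enhancement: (14/150) × (6/14) × (11/14) × (6/14) ≈ 0.0134694
Highest score → defect.

defect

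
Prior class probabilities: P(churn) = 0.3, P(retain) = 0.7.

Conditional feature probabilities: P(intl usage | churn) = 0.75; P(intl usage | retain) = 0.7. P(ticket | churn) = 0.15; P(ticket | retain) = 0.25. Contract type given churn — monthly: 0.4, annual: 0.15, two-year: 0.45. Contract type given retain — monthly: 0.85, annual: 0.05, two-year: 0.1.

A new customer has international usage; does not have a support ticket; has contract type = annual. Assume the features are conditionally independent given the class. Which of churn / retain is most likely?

churn

churn: 0.3 × 0.75 × (1−0.15) × 0.15 = 0.0286875
retain: 0.7 × 0.7 × (1−0.25) × 0.05 = 0.018375
Highest score → churn.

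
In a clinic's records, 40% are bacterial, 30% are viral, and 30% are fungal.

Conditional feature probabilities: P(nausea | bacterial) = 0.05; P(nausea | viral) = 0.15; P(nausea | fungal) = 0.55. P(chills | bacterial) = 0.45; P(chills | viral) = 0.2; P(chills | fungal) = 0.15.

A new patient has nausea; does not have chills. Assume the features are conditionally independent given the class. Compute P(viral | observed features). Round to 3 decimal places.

0.192

bacterial: 0.4 × 0.05 × (1−0.45) = 0.011
viral: 0.3 × 0.15 × (1−0.2) = 0.036
fungal: 0.3 × 0.55 × (1−0.15) = 0.14025
P(viral | x) = 0.036 / 0.18725 ≈ 0.192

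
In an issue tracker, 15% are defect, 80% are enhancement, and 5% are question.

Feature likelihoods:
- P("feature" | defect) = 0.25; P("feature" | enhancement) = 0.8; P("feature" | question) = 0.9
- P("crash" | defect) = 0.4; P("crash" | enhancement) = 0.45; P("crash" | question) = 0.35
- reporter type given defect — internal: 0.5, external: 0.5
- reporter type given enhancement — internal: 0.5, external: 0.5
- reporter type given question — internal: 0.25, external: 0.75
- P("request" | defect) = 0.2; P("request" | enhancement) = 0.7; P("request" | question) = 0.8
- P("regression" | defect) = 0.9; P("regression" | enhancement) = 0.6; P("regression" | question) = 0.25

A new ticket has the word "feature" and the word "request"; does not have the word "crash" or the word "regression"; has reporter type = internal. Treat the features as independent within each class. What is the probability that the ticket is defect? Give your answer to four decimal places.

0.0042

defect: 0.15 × 0.25 × (1−0.4) × 0.5 × 0.2 × (1−0.9) = 0.000225
enhancement: 0.8 × 0.8 × (1−0.45) × 0.5 × 0.7 × (1−0.6) = 0.04928
question: 0.05 × 0.9 × (1−0.35) × 0.25 × 0.8 × (1−0.25) = 0.0043875
P(defect | x) = 0.000225 / 0.0538925 ≈ 0.0042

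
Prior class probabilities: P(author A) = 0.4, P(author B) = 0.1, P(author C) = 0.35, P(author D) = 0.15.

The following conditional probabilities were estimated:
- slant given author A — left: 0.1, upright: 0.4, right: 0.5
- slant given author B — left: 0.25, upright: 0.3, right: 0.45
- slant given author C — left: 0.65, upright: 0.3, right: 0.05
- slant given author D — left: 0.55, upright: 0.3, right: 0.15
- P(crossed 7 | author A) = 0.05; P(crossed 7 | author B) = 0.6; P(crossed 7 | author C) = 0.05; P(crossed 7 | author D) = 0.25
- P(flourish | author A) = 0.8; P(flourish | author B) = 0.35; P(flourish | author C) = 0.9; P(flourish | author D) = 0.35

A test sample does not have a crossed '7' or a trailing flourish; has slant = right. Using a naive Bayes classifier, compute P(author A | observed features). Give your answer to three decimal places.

author A: 0.4 × 0.5 × (1−0.05) × (1−0.8) = 0.038
author B: 0.1 × 0.45 × (1−0.6) × (1−0.35) = 0.0117
author C: 0.35 × 0.05 × (1−0.05) × (1−0.9) = 0.0016625
author D: 0.15 × 0.15 × (1−0.25) × (1−0.35) = 0.01096875
P(author A | x) = 0.038 / 0.06233125 ≈ 0.610

0.610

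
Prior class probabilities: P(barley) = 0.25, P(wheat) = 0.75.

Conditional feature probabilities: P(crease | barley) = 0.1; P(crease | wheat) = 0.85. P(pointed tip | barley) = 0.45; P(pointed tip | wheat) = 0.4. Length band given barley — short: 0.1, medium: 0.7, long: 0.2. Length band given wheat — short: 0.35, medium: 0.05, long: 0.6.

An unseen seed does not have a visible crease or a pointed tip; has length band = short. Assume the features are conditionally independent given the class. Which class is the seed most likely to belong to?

wheat

barley: 0.25 × (1−0.1) × (1−0.45) × 0.1 = 0.012375
wheat: 0.75 × (1−0.85) × (1−0.4) × 0.35 = 0.023625
Highest score → wheat.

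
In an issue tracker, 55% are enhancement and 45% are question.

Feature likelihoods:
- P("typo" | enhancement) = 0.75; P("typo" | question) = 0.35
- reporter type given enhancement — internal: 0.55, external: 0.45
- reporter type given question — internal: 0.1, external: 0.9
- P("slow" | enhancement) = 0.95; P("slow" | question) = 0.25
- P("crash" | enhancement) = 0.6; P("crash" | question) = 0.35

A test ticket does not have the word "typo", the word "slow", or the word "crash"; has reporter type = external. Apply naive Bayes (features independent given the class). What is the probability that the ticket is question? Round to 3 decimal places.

enhancement: 0.55 × (1−0.75) × 0.45 × (1−0.95) × (1−0.6) = 0.0012375
question: 0.45 × (1−0.35) × 0.9 × (1−0.25) × (1−0.35) = 0.128334375
P(question | x) = 0.128334375 / 0.129571875 ≈ 0.990

0.990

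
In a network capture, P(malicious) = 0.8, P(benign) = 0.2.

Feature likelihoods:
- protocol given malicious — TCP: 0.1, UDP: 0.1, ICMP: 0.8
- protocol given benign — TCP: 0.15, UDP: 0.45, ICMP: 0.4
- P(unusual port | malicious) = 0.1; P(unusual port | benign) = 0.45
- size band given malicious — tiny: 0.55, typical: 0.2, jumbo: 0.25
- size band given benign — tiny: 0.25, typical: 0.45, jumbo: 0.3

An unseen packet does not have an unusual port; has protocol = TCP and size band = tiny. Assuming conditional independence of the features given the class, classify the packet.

malicious: 0.8 × 0.1 × (1−0.1) × 0.55 = 0.0396
benign: 0.2 × 0.15 × (1−0.45) × 0.25 = 0.004125
Highest score → malicious.

malicious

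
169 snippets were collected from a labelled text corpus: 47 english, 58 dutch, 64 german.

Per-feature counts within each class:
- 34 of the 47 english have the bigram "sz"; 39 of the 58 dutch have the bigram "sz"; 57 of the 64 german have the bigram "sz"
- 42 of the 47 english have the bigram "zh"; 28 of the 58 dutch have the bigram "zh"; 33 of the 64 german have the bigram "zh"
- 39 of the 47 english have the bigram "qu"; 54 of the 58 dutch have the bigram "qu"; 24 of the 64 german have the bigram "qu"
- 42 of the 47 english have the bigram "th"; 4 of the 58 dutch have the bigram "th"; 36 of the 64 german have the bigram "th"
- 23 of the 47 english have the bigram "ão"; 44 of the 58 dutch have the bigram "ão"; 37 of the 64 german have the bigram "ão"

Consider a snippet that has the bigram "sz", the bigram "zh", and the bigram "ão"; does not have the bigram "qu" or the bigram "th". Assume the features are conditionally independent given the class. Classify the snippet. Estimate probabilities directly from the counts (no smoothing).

english: (47/169) × (34/47) × (42/47) × (8/47) × (5/47) × (23/47) ≈ 0.00159308
dutch: (58/169) × (39/58) × (28/58) × (4/58) × (54/58) × (44/58) ≈ 0.00542663
german: (64/169) × (57/64) × (33/64) × (40/64) × (28/64) × (37/64) ≈ 0.0274917
Highest score → german.

german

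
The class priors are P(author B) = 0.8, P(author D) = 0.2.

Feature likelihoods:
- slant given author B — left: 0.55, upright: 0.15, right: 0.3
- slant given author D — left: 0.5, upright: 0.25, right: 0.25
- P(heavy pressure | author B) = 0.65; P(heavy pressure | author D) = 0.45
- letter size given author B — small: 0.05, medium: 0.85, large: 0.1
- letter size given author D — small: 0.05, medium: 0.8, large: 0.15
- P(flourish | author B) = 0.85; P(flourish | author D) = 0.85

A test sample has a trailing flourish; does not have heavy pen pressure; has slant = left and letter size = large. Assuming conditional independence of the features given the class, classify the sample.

author B: 0.8 × 0.55 × (1−0.65) × 0.1 × 0.85 = 0.01309
author D: 0.2 × 0.5 × (1−0.45) × 0.15 × 0.85 = 0.0070125
Highest score → author B.

author B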